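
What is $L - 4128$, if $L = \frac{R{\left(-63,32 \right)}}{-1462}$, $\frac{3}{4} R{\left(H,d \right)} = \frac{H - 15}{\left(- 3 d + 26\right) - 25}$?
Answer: $- \frac{286669012}{69445} \approx -4128.0$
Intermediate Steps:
$R{\left(H,d \right)} = \frac{4 \left(-15 + H\right)}{3 \left(1 - 3 d\right)}$ ($R{\left(H,d \right)} = \frac{4 \frac{H - 15}{\left(- 3 d + 26\right) - 25}}{3} = \frac{4 \frac{-15 + H}{\left(26 - 3 d\right) - 25}}{3} = \frac{4 \frac{-15 + H}{1 - 3 d}}{3} = \frac{4 \left(-15 + H\right)}{3 \left(1 - 3 d\right)}$)
$L = - \frac{52}{69445}$ ($L = \frac{\frac{4}{3} \frac{1}{-1 + 3 \cdot 32} \left(15 - -63\right)}{-1462} = \frac{4 \left(15 + 63\right)}{3 \left(-1 + 96\right)} \left(- \frac{1}{1462}\right) = \frac{4}{3} \cdot \frac{1}{95} \cdot 78 \left(- \frac{1}{1462}\right) = \frac{104}{95} \left(- \frac{1}{1462}\right) = - \frac{52}{69445} \approx -0.00074879$)
$L - 4128 = - \frac{52}{69445} - 4128 = - \frac{286669012}{69445}$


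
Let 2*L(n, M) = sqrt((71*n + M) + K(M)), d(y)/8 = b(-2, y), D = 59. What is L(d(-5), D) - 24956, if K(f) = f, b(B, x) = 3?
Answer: -24956 + sqrt(1822)/2 ≈ -24935.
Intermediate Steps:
d(y) = 24 (d(y) = 8*3 = 24)
L(n, M) = sqrt(2*M + 71*n)/2 (L(n, M) = sqrt((71*n + M) + M)/2 = sqrt((M + 71*n) + M)/2 = sqrt(2*M + 71*n)/2)
L(d(-5), D) - 24956 = sqrt(2*59 + 71*24)/2 - 24956 = sqrt(118 + 1704)/2 - 24956 = sqrt(1822)/2 - 24956 = -24956 + sqrt(1822)/2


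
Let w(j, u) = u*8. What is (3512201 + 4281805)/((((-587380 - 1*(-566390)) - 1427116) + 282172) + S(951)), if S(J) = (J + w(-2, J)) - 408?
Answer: -708546/105253 ≈ -6.7318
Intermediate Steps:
w(j, u) = 8*u
S(J) = -408 + 9*J (S(J) = (J + 8*J) - 408 = 9*J - 408 = -408 + 9*J)
(3512201 + 4281805)/((((-587380 - 1*(-566390)) - 1427116) + 282172) + S(951)) = (3512201 + 4281805)/((((-587380 - 1*(-566390)) - 1427116) + 282172) + (-408 + 9*951)) = 7794006/((((-587380 + 566390) - 1427116) + 282172) + (-408 + 8559)) = 7794006/(((-20990 - 1427116) + 282172) + 8151) = 7794006/((-1448106 + 282172) + 8151) = 7794006/(-1165934 + 8151) = 7794006/(-1157783) = 7794006*(-1/1157783) = -708546/105253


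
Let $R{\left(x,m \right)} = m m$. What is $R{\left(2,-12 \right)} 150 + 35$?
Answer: $21635$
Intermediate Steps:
$R{\left(x,m \right)} = m^{2}$
$R{\left(2,-12 \right)} 150 + 35 = \left(-12\right)^{2} \cdot 150 + 35 = 144 \cdot 150 + 35 = 21600 + 35 = 21635$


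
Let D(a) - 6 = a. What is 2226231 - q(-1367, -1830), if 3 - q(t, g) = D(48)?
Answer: 2226282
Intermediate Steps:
D(a) = 6 + a
q(t, g) = -51 (q(t, g) = 3 - (6 + 48) = 3 - 1*54 = 3 - 54 = -51)
2226231 - q(-1367, -1830) = 2226231 - 1*(-51) = 2226231 + 51 = 2226282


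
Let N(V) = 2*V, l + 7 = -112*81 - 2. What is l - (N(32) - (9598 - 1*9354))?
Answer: -8901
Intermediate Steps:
l = -9081 (l = -7 + (-112*81 - 2) = -7 + (-9072 - 2) = -7 - 9074 = -9081)
l - (N(32) - (9598 - 1*9354)) = -9081 - (2*32 - (9598 - 1*9354)) = -9081 - (64 - (9598 - 9354)) = -9081 - (64 - 1*244) = -9081 - (64 - 244) = -9081 - 1*(-180) = -9081 + 180 = -8901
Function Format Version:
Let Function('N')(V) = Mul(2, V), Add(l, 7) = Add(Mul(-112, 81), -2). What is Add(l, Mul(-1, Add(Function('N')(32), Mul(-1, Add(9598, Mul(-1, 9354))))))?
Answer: -8901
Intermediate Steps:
l = -9081 (l = Add(-7, Add(Mul(-112, 81), -2)) = Add(-7, Add(-9072, -2)) = Add(-7, -9074) = -9081)
Add(l, Mul(-1, Add(Function('N')(32), Mul(-1, Add(9598, Mul(-1, 9354)))))) = Add(-9081, Mul(-1, Add(Mul(2, 32), Mul(-1, Add(9598, Mul(-1, 9354)))))) = Add(-9081, Mul(-1, Add(64, Mul(-1, Add(9598, -9354))))) = Add(-9081, Mul(-1, Add(64, Mul(-1, 244)))) = Add(-9081, Mul(-1, Add(64, -244))) = Add(-9081, Mul(-1, -180)) = Add(-9081, 180) = -8901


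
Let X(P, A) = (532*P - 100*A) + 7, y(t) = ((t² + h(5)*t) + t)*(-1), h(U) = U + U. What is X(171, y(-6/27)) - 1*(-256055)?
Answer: 28090354/81 ≈ 3.4679e+5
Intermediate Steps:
h(U) = 2*U
y(t) = -t² - 11*t (y(t) = ((t² + (2*5)*t) + t)*(-1) = ((t² + 10*t) + t)*(-1) = (t² + 11*t)*(-1) = -t² - 11*t)
X(P, A) = 7 - 100*A + 532*P (X(P, A) = (-100*A + 532*P) + 7 = 7 - 100*A + 532*P)
X(171, y(-6/27)) - 1*(-256055) = (7 - (-100)*(-6/27)*(11 - 6/27) + 532*171) - 1*(-256055) = (7 - (-100)*(-6*1/27)*(11 - 6*1/27) + 90972) + 256055 = (7 - (-100)*(-2)*(11 - 2/9)/9 + 90972) + 256055 = (7 - (-100)*(-2)*97/(9*9) + 90972) + 256055 = (7 - 100*194/81 + 90972) + 256055 = (7 - 19400/81 + 90972) + 256055 = 7349899/81 + 256055 = 28090354/81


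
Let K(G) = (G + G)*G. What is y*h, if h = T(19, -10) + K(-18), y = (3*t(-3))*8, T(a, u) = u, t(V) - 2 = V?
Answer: -15312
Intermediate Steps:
t(V) = 2 + V
K(G) = 2*G² (K(G) = (2*G)*G = 2*G²)
y = -24 (y = (3*(2 - 3))*8 = (3*(-1))*8 = -3*8 = -24)
h = 638 (h = -10 + 2*(-18)² = -10 + 2*324 = -10 + 648 = 638)
y*h = -24*638 = -15312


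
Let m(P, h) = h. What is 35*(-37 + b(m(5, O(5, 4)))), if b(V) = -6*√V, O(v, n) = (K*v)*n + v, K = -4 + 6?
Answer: -1295 - 630*√5 ≈ -2703.7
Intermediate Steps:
K = 2
O(v, n) = v + 2*n*v (O(v, n) = (2*v)*n + v = 2*n*v + v = v + 2*n*v)
35*(-37 + b(m(5, O(5, 4)))) = 35*(-37 - 6*√5*√(1 + 2*4)) = 35*(-37 - 6*√5*√(1 + 8)) = 35*(-37 - 6*3*√5) = 35*(-37 - 18*√5) = -1295 - 630*√5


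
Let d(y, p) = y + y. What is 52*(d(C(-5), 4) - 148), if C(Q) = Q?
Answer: -8216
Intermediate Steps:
d(y, p) = 2*y
52*(d(C(-5), 4) - 148) = 52*(2*(-5) - 148) = 52*(-10 - 148) = 52*(-158) = -8216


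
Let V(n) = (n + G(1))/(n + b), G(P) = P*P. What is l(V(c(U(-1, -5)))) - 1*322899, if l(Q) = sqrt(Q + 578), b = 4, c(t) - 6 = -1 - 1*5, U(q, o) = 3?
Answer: -322899 + 3*sqrt(257)/2 ≈ -3.2288e+5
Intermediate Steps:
G(P) = P**2
c(t) = 0 (c(t) = 6 + (-1 - 1*5) = 6 + (-1 - 5) = 6 - 6 = 0)
V(n) = (1 + n)/(4 + n) (V(n) = (n + 1**2)/(n + 4) = (n + 1)/(4 + n) = (1 + n)/(4 + n))
l(Q) = sqrt(578 + Q)
l(V(c(U(-1, -5)))) - 1*322899 = sqrt(578 + (1 + 0)/(4 + 0)) - 1*322899 = sqrt(578 + 1/4) - 322899 = sqrt(2313/4) - 322899 = 3*sqrt(257)/2 - 322899 = -322899 + 3*sqrt(257)/2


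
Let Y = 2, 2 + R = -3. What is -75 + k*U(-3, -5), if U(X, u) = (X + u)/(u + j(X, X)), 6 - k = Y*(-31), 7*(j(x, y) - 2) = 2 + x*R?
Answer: 877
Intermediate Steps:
R = -5 (R = -2 - 3 = -5)
j(x, y) = 16/7 - 5*x/7 (j(x, y) = 2 + (2 + x*(-5))/7 = 2 + (2 - 5*x)/7 = 2 + (2/7 - 5*x/7) = 16/7 - 5*x/7)
k = 68 (k = 6 - 2*(-31) = 6 - 1*(-62) = 6 + 62 = 68)
U(X, u) = (X + u)/(16/7 + u - 5*X/7) (U(X, u) = (X + u)/(u + (16/7 - 5*X/7)) = (X + u)/(16/7 + u - 5*X/7))
-75 + k*U(-3, -5) = -75 + 68*(7*(-3 - 5)/(16 - 5*(-3) + 7*(-5))) = -75 + 68*(7*(-8)/(16 + 15 - 35)) = -75 + 68*(7*(-8)/(-4)) = -75 + 68*(7*(-¼)*(-8)) = -75 + 68*14 = -75 + 952 = 877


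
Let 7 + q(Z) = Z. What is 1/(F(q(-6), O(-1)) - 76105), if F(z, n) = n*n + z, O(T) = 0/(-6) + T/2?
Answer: -4/304471 ≈ -1.3138e-5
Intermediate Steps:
q(Z) = -7 + Z
O(T) = T/2 (O(T) = 0*(-⅙) + T*(½) = 0 + T/2 = T/2)
F(z, n) = z + n² (F(z, n) = n² + z = z + n²)
1/(F(q(-6), O(-1)) - 76105) = 1/(((-7 - 6) + ((½)*(-1))²) - 76105) = 1/((-13 + (-½)²) - 76105) = 1/((-13 + ¼) - 76105) = 1/(-51/4 - 76105) = 1/(-304471/4) = -4/304471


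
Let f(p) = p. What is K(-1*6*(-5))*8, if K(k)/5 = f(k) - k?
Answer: 0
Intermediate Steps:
K(k) = 0 (K(k) = 5*(k - k) = 5*0 = 0)
K(-1*6*(-5))*8 = 0*8 = 0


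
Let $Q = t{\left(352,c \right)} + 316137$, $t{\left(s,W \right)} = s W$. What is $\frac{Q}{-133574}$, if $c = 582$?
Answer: $- \frac{521001}{133574} \approx -3.9005$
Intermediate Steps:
$t{\left(s,W \right)} = W s$
$Q = 521001$ ($Q = 582 \cdot 352 + 316137 = 204864 + 316137 = 521001$)
$\frac{Q}{-133574} = \frac{521001}{-133574} = 521001 \left(- \frac{1}{133574}\right) = - \frac{521001}{133574}$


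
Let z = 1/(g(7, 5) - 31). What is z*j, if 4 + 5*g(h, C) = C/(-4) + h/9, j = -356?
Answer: 64080/5741 ≈ 11.162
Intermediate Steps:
g(h, C) = -4/5 - C/20 + h/45 (g(h, C) = -4/5 + (C/(-4) + h/9)/5 = -4/5 + (C*(-1/4) + h*(1/9))/5 = -4/5 + (-C/4 + h/9)/5 = -4/5 + (-C/20 + h/45) = -4/5 - C/20 + h/45)
z = -180/5741 (z = 1/((-4/5 - 1/20*5 + (1/45)*7) - 31) = 1/((-4/5 - 1/4 + 7/45) - 31) = 1/(-161/180 - 31) = 1/(-5741/180) = -180/5741 ≈ -0.031353)
z*j = -180/5741*(-356) = 64080/5741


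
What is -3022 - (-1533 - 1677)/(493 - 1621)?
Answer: -568671/188 ≈ -3024.8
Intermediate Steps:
-3022 - (-1533 - 1677)/(493 - 1621) = -3022 - (-3210)/(-1128) = -3022 - (-3210)*(-1)/1128 = -3022 - 1*535/188 = -3022 - 535/188 = -568671/188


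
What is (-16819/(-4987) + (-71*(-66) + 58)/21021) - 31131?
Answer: -3263139282710/104831727 ≈ -31127.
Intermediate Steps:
(-16819/(-4987) + (-71*(-66) + 58)/21021) - 31131 = (-16819*(-1/4987) + (4686 + 58)*(1/21021)) - 31131 = (16819/4987 + 4744*(1/21021)) - 31131 = (16819/4987 + 4744/21021) - 31131 = 377210527/104831727 - 31131 = -3263139282710/104831727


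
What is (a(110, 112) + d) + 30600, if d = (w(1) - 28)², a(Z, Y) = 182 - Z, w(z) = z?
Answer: 31401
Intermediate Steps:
d = 729 (d = (1 - 28)² = (-27)² = 729)
(a(110, 112) + d) + 30600 = ((182 - 1*110) + 729) + 30600 = ((182 - 110) + 729) + 30600 = (72 + 729) + 30600 = 801 + 30600 = 31401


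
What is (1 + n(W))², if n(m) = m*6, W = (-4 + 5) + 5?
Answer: 1369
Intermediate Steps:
W = 6 (W = 1 + 5 = 6)
n(m) = 6*m
(1 + n(W))² = (1 + 6*6)² = (1 + 36)² = 37² = 1369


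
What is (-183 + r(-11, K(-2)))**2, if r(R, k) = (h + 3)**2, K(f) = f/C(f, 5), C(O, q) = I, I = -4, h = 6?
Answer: 10404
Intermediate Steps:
C(O, q) = -4
K(f) = -f/4 (K(f) = f/(-4) = f*(-1/4) = -f/4)
r(R, k) = 81 (r(R, k) = (6 + 3)**2 = 9**2 = 81)
(-183 + r(-11, K(-2)))**2 = (-183 + 81)**2 = (-102)**2 = 10404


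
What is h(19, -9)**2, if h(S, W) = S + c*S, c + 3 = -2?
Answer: 5776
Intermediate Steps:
c = -5 (c = -3 - 2 = -5)
h(S, W) = -4*S (h(S, W) = S - 5*S = -4*S)
h(19, -9)**2 = (-4*19)**2 = (-76)**2 = 5776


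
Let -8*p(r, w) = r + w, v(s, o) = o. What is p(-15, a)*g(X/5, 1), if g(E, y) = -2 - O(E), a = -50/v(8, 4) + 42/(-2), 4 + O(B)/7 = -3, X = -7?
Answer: 4559/16 ≈ 284.94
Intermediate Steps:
O(B) = -49 (O(B) = -28 + 7*(-3) = -28 - 21 = -49)
a = -67/2 (a = -50/4 + 42/(-2) = -50*1/4 + 42*(-1/2) = -25/2 - 21 = -67/2 ≈ -33.500)
g(E, y) = 47 (g(E, y) = -2 - 1*(-49) = -2 + 49 = 47)
p(r, w) = -r/8 - w/8 (p(r, w) = -(r + w)/8 = -r/8 - w/8)
p(-15, a)*g(X/5, 1) = (-1/8*(-15) - 1/8*(-67/2))*47 = (15/8 + 67/16)*47 = (97/16)*47 = 4559/16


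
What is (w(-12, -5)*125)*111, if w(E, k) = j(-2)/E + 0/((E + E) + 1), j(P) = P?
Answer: 4625/2 ≈ 2312.5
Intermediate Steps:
w(E, k) = -2/E (w(E, k) = -2/E + 0/((E + E) + 1) = -2/E + 0/(2*E + 1) = -2/E + 0/(1 + 2*E) = -2/E + 0 = -2/E)
(w(-12, -5)*125)*111 = (-2/(-12)*125)*111 = (-2*(-1/12)*125)*111 = ((⅙)*125)*111 = (125/6)*111 = 4625/2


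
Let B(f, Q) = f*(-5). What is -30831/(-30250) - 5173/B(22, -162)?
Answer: 726703/15125 ≈ 48.047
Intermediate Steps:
B(f, Q) = -5*f
-30831/(-30250) - 5173/B(22, -162) = -30831/(-30250) - 5173/((-5*22)) = -30831*(-1/30250) - 5173/(-110) = 30831/30250 - 5173*(-1/110) = 30831/30250 + 5173/110 = 726703/15125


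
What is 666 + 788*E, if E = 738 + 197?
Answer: 737446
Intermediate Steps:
E = 935
666 + 788*E = 666 + 788*935 = 666 + 736780 = 737446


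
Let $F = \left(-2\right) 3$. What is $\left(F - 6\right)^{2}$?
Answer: $144$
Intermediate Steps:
$F = -6$
$\left(F - 6\right)^{2} = \left(-6 - 6\right)^{2} = \left(-12\right)^{2} = 144$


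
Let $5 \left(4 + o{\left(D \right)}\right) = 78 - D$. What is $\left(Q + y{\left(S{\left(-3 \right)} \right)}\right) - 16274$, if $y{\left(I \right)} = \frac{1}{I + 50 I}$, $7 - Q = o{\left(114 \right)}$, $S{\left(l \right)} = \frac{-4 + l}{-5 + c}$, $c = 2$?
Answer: $- \frac{9672196}{595} \approx -16256.0$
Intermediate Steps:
$o{\left(D \right)} = \frac{58}{5} - \frac{D}{5}$ ($o{\left(D \right)} = -4 + \frac{78 - D}{5} = -4 - \left(- \frac{78}{5} + \frac{D}{5}\right) = \frac{58}{5} - \frac{D}{5}$)
$S{\left(l \right)} = \frac{4}{3} - \frac{l}{3}$ ($S{\left(l \right)} = \frac{-4 + l}{-5 + 2} = \frac{-4 + l}{-3} = \left(-4 + l\right) \left(- \frac{1}{3}\right) = \frac{4}{3} - \frac{l}{3}$)
$Q = \frac{91}{5}$ ($Q = 7 - \left(\frac{58}{5} - \frac{114}{5}\right) = 7 - - \frac{56}{5} = 7 + \frac{56}{5} = \frac{91}{5} \approx 18.2$)
$y{\left(I \right)} = \frac{1}{51 I}$
$\left(Q + y{\left(S{\left(-3 \right)} \right)}\right) - 16274 = \left(\frac{91}{5} + \frac{1}{51 \left(\frac{4}{3} - -1\right)}\right) - 16274 = \left(\frac{91}{5} + \frac{1}{51 \left(\frac{4}{3} + 1\right)}\right) - 16274 = \left(\frac{91}{5} + \frac{1}{51 \cdot \frac{7}{3}}\right) - 16274 = \left(\frac{91}{5} + \frac{1}{51} \cdot \frac{3}{7}\right) - 16274 = \left(\frac{91}{5} + \frac{1}{119}\right) - 16274 = \frac{10834}{595} - 16274 = - \frac{9672196}{595}$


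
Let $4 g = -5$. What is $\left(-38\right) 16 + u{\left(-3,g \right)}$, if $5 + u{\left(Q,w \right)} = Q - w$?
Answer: $- \frac{2459}{4} \approx -614.75$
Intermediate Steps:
$g = - \frac{5}{4}$ ($g = \frac{1}{4} \left(-5\right) = - \frac{5}{4} \approx -1.25$)
$u{\left(Q,w \right)} = -5 + Q - w$ ($u{\left(Q,w \right)} = -5 + \left(Q - w\right) = -5 + Q - w$)
$\left(-38\right) 16 + u{\left(-3,g \right)} = \left(-38\right) 16 - \frac{27}{4} = -608 - \frac{27}{4} = - \frac{2459}{4}$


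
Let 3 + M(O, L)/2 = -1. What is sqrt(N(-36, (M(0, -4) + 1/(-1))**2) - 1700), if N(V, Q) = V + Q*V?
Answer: 2*I*sqrt(1163) ≈ 68.206*I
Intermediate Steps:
M(O, L) = -8 (M(O, L) = -6 + 2*(-1) = -6 - 2 = -8)
sqrt(N(-36, (M(0, -4) + 1/(-1))**2) - 1700) = sqrt(-36*(1 + (-8 + 1/(-1))**2) - 1700) = sqrt(-36*(1 + (-8 - 1)**2) - 1700) = sqrt(-36*(1 + (-9)**2) - 1700) = sqrt(-36*(1 + 81) - 1700) = sqrt(-36*82 - 1700) = sqrt(-2952 - 1700) = sqrt(-4652) = 2*I*sqrt(1163)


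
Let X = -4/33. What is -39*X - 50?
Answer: -498/11 ≈ -45.273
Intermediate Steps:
X = -4/33 (X = -4*1/33 = -4/33 ≈ -0.12121)
-39*X - 50 = -39*(-4/33) - 50 = 52/11 - 50 = -498/11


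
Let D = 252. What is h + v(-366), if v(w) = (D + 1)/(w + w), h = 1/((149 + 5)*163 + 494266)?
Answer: -32849843/95044344 ≈ -0.34563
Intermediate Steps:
h = 1/519368 (h = 1/(154*163 + 494266) = 1/(25102 + 494266) = 1/519368 ≈ 1.9254e-6)
v(w) = 253/(2*w) (v(w) = (252 + 1)/(w + w) = 253/((2*w)) = 253*(1/(2*w)) = 253/(2*w))
h + v(-366) = 1/519368 + (253/2)/(-366) = 1/519368 + (253/2)*(-1/366) = 1/519368 - 253/732 = -32849843/95044344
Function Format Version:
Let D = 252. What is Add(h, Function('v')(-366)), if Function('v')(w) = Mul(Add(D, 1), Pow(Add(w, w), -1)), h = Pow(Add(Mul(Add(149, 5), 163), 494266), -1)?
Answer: Rational(-32849843, 95044344) ≈ -0.34563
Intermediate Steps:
h = Rational(1, 519368) (h = Pow(Add(Mul(154, 163), 494266), -1) = Pow(Add(25102, 494266), -1) = Pow(519368, -1) = Rational(1, 519368) ≈ 1.9254e-6)
Function('v')(w) = Mul(Rational(253, 2), Pow(w, -1)) (Function('v')(w) = Mul(Add(252, 1), Pow(Add(w, w), -1)) = Mul(253, Pow(Mul(2, w), -1)) = Mul(253, Mul(Rational(1, 2), Pow(w, -1))) = Mul(Rational(253, 2), Pow(w, -1)))
Add(h, Function('v')(-366)) = Add(Rational(1, 519368), Mul(Rational(253, 2), Pow(-366, -1))) = Add(Rational(1, 519368), Mul(Rational(253, 2), Rational(-1, 366))) = Add(Rational(1, 519368), Rational(-253, 732)) = Rational(-32849843, 95044344)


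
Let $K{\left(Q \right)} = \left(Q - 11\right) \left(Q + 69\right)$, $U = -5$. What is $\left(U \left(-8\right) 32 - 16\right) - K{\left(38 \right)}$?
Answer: $-1625$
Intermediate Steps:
$K{\left(Q \right)} = \left(-11 + Q\right) \left(69 + Q\right)$
$\left(U \left(-8\right) 32 - 16\right) - K{\left(38 \right)} = \left(\left(-5\right) \left(-8\right) 32 - 16\right) - \left(-759 + 38^{2} + 58 \cdot 38\right) = \left(40 \cdot 32 - 16\right) - \left(-759 + 1444 + 2204\right) = \left(1280 - 16\right) - 2889 = 1264 - 2889 = -1625$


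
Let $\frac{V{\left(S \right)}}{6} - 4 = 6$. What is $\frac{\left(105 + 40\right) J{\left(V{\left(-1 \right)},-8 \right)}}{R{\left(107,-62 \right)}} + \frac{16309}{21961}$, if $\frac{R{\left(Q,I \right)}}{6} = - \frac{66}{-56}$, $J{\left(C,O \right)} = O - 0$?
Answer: $- \frac{355032049}{2174139} \approx -163.3$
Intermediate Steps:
$V{\left(S \right)} = 60$ ($V{\left(S \right)} = 24 + 6 \cdot 6 = 24 + 36 = 60$)
$J{\left(C,O \right)} = O$ ($J{\left(C,O \right)} = O + 0 = O$)
$R{\left(Q,I \right)} = \frac{99}{14}$ ($R{\left(Q,I \right)} = 6 \left(- \frac{66}{-56}\right) = 6 \left(\left(-66\right) \left(- \frac{1}{56}\right)\right) = 6 \cdot \frac{33}{28} = \frac{99}{14}$)
$\frac{\left(105 + 40\right) J{\left(V{\left(-1 \right)},-8 \right)}}{R{\left(107,-62 \right)}} + \frac{16309}{21961} = \frac{\left(105 + 40\right) \left(-8\right)}{\frac{99}{14}} + \frac{16309}{21961} = 145 \left(-8\right) \frac{14}{99} + 16309 \cdot \frac{1}{21961} = \left(-1160\right) \frac{14}{99} + \frac{16309}{21961} = - \frac{16240}{99} + \frac{16309}{21961} = - \frac{355032049}{2174139}$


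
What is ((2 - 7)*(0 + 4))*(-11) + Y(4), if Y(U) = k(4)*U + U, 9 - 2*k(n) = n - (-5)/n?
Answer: 463/2 ≈ 231.50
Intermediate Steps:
k(n) = 9/2 - 5/(2*n) - n/2 (k(n) = 9/2 - (n - (-5)/n)/2 = 9/2 - (n + 5/n)/2 = 9/2 + (-5/(2*n) - n/2) = 9/2 - 5/(2*n) - n/2)
Y(U) = 23*U/8 (Y(U) = ((½)*(-5 - 1*4*(-9 + 4))/4)*U + U = ((½)*(¼)*(-5 - 1*4*(-5)))*U + U = ((½)*(¼)*(-5 + 20))*U + U = ((½)*(¼)*15)*U + U = 15*U/8 + U = 23*U/8)
((2 - 7)*(0 + 4))*(-11) + Y(4) = ((2 - 7)*(0 + 4))*(-11) + (23/8)*4 = -5*4*(-11) + 23/2 = -20*(-11) + 23/2 = 220 + 23/2 = 463/2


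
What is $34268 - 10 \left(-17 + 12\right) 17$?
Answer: $35118$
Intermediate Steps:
$34268 - 10 \left(-17 + 12\right) 17 = 34268 - 10 \left(-5\right) 17 = 34268 - \left(-50\right) 17 = 34268 - -850 = 34268 + 850 = 35118$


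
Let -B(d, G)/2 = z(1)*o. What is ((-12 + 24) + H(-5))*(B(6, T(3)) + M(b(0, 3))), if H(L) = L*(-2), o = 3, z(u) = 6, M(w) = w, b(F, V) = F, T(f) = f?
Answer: -792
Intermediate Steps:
B(d, G) = -36 (B(d, G) = -12*3 = -2*18 = -36)
H(L) = -2*L
((-12 + 24) + H(-5))*(B(6, T(3)) + M(b(0, 3))) = ((-12 + 24) - 2*(-5))*(-36 + 0) = (12 + 10)*(-36) = 22*(-36) = -792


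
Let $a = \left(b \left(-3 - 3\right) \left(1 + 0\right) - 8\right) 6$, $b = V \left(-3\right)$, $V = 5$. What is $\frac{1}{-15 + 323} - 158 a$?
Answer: $- \frac{23942687}{308} \approx -77736.0$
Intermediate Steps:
$b = -15$ ($b = 5 \left(-3\right) = -15$)
$a = 492$ ($a = \left(- 15 \left(-3 - 3\right) \left(1 + 0\right) - 8\right) 6 = \left(- 15 \left(\left(-6\right) 1\right) - 8\right) 6 = \left(\left(-15\right) \left(-6\right) - 8\right) 6 = \left(90 - 8\right) 6 = 82 \cdot 6 = 492$)
$\frac{1}{-15 + 323} - 158 a = \frac{1}{-15 + 323} - 77736 = \frac{1}{308} - 77736 = - \frac{23942687}{308}$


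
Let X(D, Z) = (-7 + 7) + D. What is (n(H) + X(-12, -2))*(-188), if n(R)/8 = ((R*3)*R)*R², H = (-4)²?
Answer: -295696176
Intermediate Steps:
H = 16
X(D, Z) = D (X(D, Z) = 0 + D = D)
n(R) = 24*R⁴ (n(R) = 8*(((R*3)*R)*R²) = 8*(((3*R)*R)*R²) = 8*((3*R²)*R²) = 8*(3*R⁴) = 24*R⁴)
(n(H) + X(-12, -2))*(-188) = (24*16⁴ - 12)*(-188) = (24*65536 - 12)*(-188) = (1572864 - 12)*(-188) = 1572852*(-188) = -295696176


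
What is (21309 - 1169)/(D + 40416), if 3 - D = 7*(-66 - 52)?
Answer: 4028/8249 ≈ 0.48830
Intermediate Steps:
D = 829 (D = 3 - 7*(-66 - 52) = 3 - 7*(-118) = 3 - 1*(-826) = 3 + 826 = 829)
(21309 - 1169)/(D + 40416) = (21309 - 1169)/(829 + 40416) = 20140/41245 = 20140*(1/41245) = 4028/8249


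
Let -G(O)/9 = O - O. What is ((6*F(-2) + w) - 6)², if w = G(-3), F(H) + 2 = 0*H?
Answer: 324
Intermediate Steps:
F(H) = -2 (F(H) = -2 + 0*H = -2 + 0 = -2)
G(O) = 0 (G(O) = -9*(O - O) = -9*0 = 0)
w = 0
((6*F(-2) + w) - 6)² = ((6*(-2) + 0) - 6)² = ((-12 + 0) - 6)² = (-12 - 6)² = (-18)² = 324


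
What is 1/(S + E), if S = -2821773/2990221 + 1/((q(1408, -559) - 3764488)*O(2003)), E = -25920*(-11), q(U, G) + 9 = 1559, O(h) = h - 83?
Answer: 21603871160252160/6159675358349942646899 ≈ 3.5073e-6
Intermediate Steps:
O(h) = -83 + h
q(U, G) = 1550 (q(U, G) = -9 + 1559 = 1550)
E = 285120
S = -20386861153212301/21603871160252160 (S = -2821773/2990221 + 1/((1550 - 3764488)*(-83 + 2003)) = -2821773*1/2990221 + 1/(-3762938*1920) = -2821773/2990221 - 1/3762938*1/1920 = -2821773/2990221 - 1/7224840960 = -20386861153212301/21603871160252160 ≈ -0.94367)
1/(S + E) = 1/(-20386861153212301/21603871160252160 + 285120) = 1/(6159675358349942646899/21603871160252160) = 21603871160252160/6159675358349942646899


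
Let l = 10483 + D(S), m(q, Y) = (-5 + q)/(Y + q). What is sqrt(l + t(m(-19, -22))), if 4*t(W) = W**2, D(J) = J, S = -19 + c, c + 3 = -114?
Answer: sqrt(17393451)/41 ≈ 101.72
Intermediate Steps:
c = -117 (c = -3 - 114 = -117)
m(q, Y) = (-5 + q)/(Y + q)
S = -136 (S = -19 - 117 = -136)
l = 10347 (l = 10483 - 136 = 10347)
t(W) = W**2/4
sqrt(l + t(m(-19, -22))) = sqrt(10347 + ((-5 - 19)/(-22 - 19))**2/4) = sqrt(10347 + (-24/(-41))**2/4) = sqrt(10347 + (-1/41*(-24))**2/4) = sqrt(10347 + (24/41)**2/4) = sqrt(10347 + (1/4)*(576/1681)) = sqrt(10347 + 144/1681) = sqrt(17393451/1681) = sqrt(17393451)/41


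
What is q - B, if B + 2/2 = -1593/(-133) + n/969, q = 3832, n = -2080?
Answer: 25932556/6783 ≈ 3823.2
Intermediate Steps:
B = 59900/6783 (B = -1 + (-1593/(-133) - 2080/969) = -1 + (-1593*(-1/133) - 2080*1/969) = -1 + (1593/133 - 2080/969) = -1 + 66683/6783 = 59900/6783 ≈ 8.8309)
q - B = 3832 - 1*59900/6783 = 3832 - 59900/6783 = 25932556/6783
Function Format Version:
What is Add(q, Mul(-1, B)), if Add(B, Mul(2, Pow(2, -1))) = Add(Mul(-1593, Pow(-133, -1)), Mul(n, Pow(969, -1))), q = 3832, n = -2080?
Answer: Rational(25932556, 6783) ≈ 3823.2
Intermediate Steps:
B = Rational(59900, 6783) (B = Add(-1, Add(Mul(-1593, Pow(-133, -1)), Mul(-2080, Pow(969, -1)))) = Add(-1, Add(Mul(-1593, Rational(-1, 133)), Mul(-2080, Rational(1, 969)))) = Add(-1, Add(Rational(1593, 133), Rational(-2080, 969))) = Add(-1, Rational(66683, 6783)) = Rational(59900, 6783) ≈ 8.8309)
Add(q, Mul(-1, B)) = Add(3832, Mul(-1, Rational(59900, 6783))) = Add(3832, Rational(-59900, 6783)) = Rational(25932556, 6783)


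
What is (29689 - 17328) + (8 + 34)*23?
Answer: 13327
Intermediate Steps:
(29689 - 17328) + (8 + 34)*23 = 12361 + 42*23 = 12361 + 966 = 13327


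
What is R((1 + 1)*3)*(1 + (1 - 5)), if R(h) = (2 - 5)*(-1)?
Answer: -9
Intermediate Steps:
R(h) = 3 (R(h) = -3*(-1) = 3)
R((1 + 1)*3)*(1 + (1 - 5)) = 3*(1 + (1 - 5)) = 3*(1 - 4) = 3*(-3) = -9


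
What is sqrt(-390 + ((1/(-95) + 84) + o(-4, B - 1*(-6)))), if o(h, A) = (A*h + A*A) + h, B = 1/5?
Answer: 2*I*sqrt(668686)/95 ≈ 17.215*I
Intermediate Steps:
B = 1/5 ≈ 0.20000
o(h, A) = h + A**2 + A*h (o(h, A) = (A*h + A**2) + h = (A**2 + A*h) + h = h + A**2 + A*h)
sqrt(-390 + ((1/(-95) + 84) + o(-4, B - 1*(-6)))) = sqrt(-390 + ((1/(-95) + 84) + (-4 + (1/5 - 1*(-6))**2 + (1/5 - 1*(-6))*(-4)))) = sqrt(-390 + ((-1/95 + 84) + (-4 + (1/5 + 6)**2 + (1/5 + 6)*(-4)))) = sqrt(-390 + (7979/95 + (-4 + (31/5)**2 + (31/5)*(-4)))) = sqrt(-390 + (7979/95 + (-4 + 961/25 - 124/5))) = sqrt(-390 + (7979/95 + 241/25)) = sqrt(-390 + 44474/475) = sqrt(-140776/475) = 2*I*sqrt(668686)/95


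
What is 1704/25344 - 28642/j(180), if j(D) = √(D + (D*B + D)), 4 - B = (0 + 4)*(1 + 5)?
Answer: 71/1056 + 14321*I*√10/90 ≈ 0.067235 + 503.19*I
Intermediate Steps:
B = -20 (B = 4 - (0 + 4)*(1 + 5) = 4 - 4*6 = 4 - 1*24 = 4 - 24 = -20)
j(D) = 3*√2*√(-D) (j(D) = √(D + (D*(-20) + D)) = √(D + (-20*D + D)) = √(D - 19*D) = √(-18*D) = 3*√2*√(-D))
1704/25344 - 28642/j(180) = 1704/25344 - 28642*(-I*√10/180) = 1704*(1/25344) - 28642*(-I*√10/180) = 71/1056 - 28642*(-I*√10/180) = 71/1056 - (-14321)*I*√10/90 = 71/1056 + 14321*I*√10/90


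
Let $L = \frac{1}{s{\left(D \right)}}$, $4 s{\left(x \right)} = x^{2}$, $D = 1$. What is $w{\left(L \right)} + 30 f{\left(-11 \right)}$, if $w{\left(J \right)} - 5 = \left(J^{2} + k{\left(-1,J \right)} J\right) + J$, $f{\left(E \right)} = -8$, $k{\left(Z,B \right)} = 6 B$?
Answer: $-119$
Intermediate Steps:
$s{\left(x \right)} = \frac{x^{2}}{4}$
$L = 4$ ($L = \frac{1}{\frac{1}{4} \cdot 1^{2}} = \frac{1}{\frac{1}{4} \cdot 1} = \frac{1}{\frac{1}{4}} = 4$)
$w{\left(J \right)} = 5 + J + 7 J^{2}$ ($w{\left(J \right)} = 5 + \left(\left(J^{2} + 6 J J\right) + J\right) = 5 + \left(\left(J^{2} + 6 J^{2}\right) + J\right) = 5 + \left(7 J^{2} + J\right) = 5 + \left(J + 7 J^{2}\right) = 5 + J + 7 J^{2}$)
$w{\left(L \right)} + 30 f{\left(-11 \right)} = \left(5 + 4 + 7 \cdot 4^{2}\right) + 30 \left(-8\right) = \left(5 + 4 + 7 \cdot 16\right) - 240 = \left(5 + 4 + 112\right) - 240 = 121 - 240 = -119$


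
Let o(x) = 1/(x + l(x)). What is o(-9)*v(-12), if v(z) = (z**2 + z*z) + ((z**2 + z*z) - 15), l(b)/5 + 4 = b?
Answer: -561/74 ≈ -7.5811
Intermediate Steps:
l(b) = -20 + 5*b
v(z) = -15 + 4*z**2 (v(z) = (z**2 + z**2) + ((z**2 + z**2) - 15) = 2*z**2 + (2*z**2 - 15) = 2*z**2 + (-15 + 2*z**2) = -15 + 4*z**2)
o(x) = 1/(-20 + 6*x) (o(x) = 1/(x + (-20 + 5*x)) = 1/(-20 + 6*x))
o(-9)*v(-12) = (1/(2*(-10 + 3*(-9))))*(-15 + 4*(-12)**2) = (1/(2*(-10 - 27)))*(-15 + 4*144) = ((1/2)/(-37))*(-15 + 576) = ((1/2)*(-1/37))*561 = -1/74*561 = -561/74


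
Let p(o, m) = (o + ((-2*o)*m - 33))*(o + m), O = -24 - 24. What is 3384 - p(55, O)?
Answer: -33730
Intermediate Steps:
O = -48
p(o, m) = (m + o)*(-33 + o - 2*m*o) (p(o, m) = (o + (-2*m*o - 33))*(m + o) = (o + (-33 - 2*m*o))*(m + o) = (-33 + o - 2*m*o)*(m + o) = (m + o)*(-33 + o - 2*m*o))
3384 - p(55, O) = 3384 - (55**2 - 33*(-48) - 33*55 - 48*55 - 2*(-48)*55**2 - 2*55*(-48)**2) = 3384 - (3025 + 1584 - 1815 - 2640 - 2*(-48)*3025 - 2*55*2304) = 3384 - (3025 + 1584 - 1815 - 2640 + 290400 - 253440) = 3384 - 1*37114 = 3384 - 37114 = -33730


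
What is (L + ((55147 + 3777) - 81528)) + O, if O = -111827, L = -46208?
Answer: -180639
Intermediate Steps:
(L + ((55147 + 3777) - 81528)) + O = (-46208 + ((55147 + 3777) - 81528)) - 111827 = (-46208 + (58924 - 81528)) - 111827 = (-46208 - 22604) - 111827 = -68812 - 111827 = -180639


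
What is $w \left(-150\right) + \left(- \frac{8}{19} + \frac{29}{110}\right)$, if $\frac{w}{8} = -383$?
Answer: $\frac{960563671}{2090} \approx 4.596 \cdot 10^{5}$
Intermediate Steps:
$w = -3064$ ($w = 8 \left(-383\right) = -3064$)
$w \left(-150\right) + \left(- \frac{8}{19} + \frac{29}{110}\right) = \left(-3064\right) \left(-150\right) + \left(- \frac{8}{19} + \frac{29}{110}\right) = 459600 + \left(\left(-8\right) \frac{1}{19} + 29 \cdot \frac{1}{110}\right) = 459600 + \left(- \frac{8}{19} + \frac{29}{110}\right) = 459600 - \frac{329}{2090} = \frac{960563671}{2090}$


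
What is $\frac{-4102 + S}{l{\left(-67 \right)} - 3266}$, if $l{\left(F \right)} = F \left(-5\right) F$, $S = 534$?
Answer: $\frac{3568}{25711} \approx 0.13877$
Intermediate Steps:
$l{\left(F \right)} = - 5 F^{2}$ ($l{\left(F \right)} = - 5 F F = - 5 F^{2}$)
$\frac{-4102 + S}{l{\left(-67 \right)} - 3266} = \frac{-4102 + 534}{- 5 \left(-67\right)^{2} - 3266} = - \frac{3568}{\left(-5\right) 4489 - 3266} = - \frac{3568}{-22445 - 3266} = - \frac{3568}{-25711} = \left(-3568\right) \left(- \frac{1}{25711}\right) = \frac{3568}{25711}$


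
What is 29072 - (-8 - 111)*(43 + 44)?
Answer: 39425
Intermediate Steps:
29072 - (-8 - 111)*(43 + 44) = 29072 - (-119)*87 = 29072 - 1*(-10353) = 29072 + 10353 = 39425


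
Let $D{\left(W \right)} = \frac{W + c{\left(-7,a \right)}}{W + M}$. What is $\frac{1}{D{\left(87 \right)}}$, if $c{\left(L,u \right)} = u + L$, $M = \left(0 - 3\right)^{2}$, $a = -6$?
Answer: $\frac{48}{37} \approx 1.2973$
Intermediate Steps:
$M = 9$ ($M = \left(-3\right)^{2} = 9$)
$c{\left(L,u \right)} = L + u$
$D{\left(W \right)} = \frac{-13 + W}{9 + W}$ ($D{\left(W \right)} = \frac{W - 13}{W + 9} = \frac{W - 13}{9 + W} = \frac{-13 + W}{9 + W}$)
$\frac{1}{D{\left(87 \right)}} = \frac{1}{\frac{1}{9 + 87} \left(-13 + 87\right)} = \frac{1}{\frac{1}{96} \cdot 74} = \frac{1}{\frac{37}{48}} = \frac{48}{37}$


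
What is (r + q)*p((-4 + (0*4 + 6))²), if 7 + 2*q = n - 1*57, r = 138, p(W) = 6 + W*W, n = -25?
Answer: 2057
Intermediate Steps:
p(W) = 6 + W²
q = -89/2 (q = -7/2 + (-25 - 1*57)/2 = -7/2 + (-25 - 57)/2 = -7/2 + (½)*(-82) = -7/2 - 41 = -89/2 ≈ -44.500)
(r + q)*p((-4 + (0*4 + 6))²) = (138 - 89/2)*(6 + ((-4 + (0*4 + 6))²)²) = 187*(6 + ((-4 + (0 + 6))²)²)/2 = 187*(6 + ((-4 + 6)²)²)/2 = 187*(6 + (2²)²)/2 = 187*(6 + 4²)/2 = 187*(6 + 16)/2 = (187/2)*22 = 2057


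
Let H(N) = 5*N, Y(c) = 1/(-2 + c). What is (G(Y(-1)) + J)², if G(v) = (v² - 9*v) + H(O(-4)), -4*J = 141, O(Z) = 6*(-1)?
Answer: 5004169/1296 ≈ 3861.2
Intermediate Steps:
O(Z) = -6
J = -141/4 (J = -¼*141 = -141/4 ≈ -35.250)
G(v) = -30 + v² - 9*v (G(v) = (v² - 9*v) + 5*(-6) = (v² - 9*v) - 30 = -30 + v² - 9*v)
(G(Y(-1)) + J)² = ((-30 + (1/(-2 - 1))² - 9/(-2 - 1)) - 141/4)² = ((-30 + (1/(-3))² - 9/(-3)) - 141/4)² = ((-30 + (-⅓)² - 9*(-⅓)) - 141/4)² = ((-30 + ⅑ + 3) - 141/4)² = (-242/9 - 141/4)² = (-2237/36)² = 5004169/1296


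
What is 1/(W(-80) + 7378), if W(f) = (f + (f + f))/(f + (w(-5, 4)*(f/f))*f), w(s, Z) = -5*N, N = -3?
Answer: 16/118051 ≈ 0.00013553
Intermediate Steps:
w(s, Z) = 15 (w(s, Z) = -5*(-3) = 15)
W(f) = 3/16 (W(f) = (f + (f + f))/(f + (15*(f/f))*f) = (f + 2*f)/(f + (15*1)*f) = (3*f)/(f + 15*f) = (3*f)/((16*f)) = (3*f)*(1/(16*f)) = 3/16)
1/(W(-80) + 7378) = 1/(3/16 + 7378) = 1/(118051/16) = 16/118051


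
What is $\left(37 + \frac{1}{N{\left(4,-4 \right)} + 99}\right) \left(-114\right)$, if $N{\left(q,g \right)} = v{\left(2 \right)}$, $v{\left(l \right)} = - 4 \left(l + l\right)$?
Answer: $- \frac{350208}{83} \approx -4219.4$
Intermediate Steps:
$v{\left(l \right)} = - 8 l$ ($v{\left(l \right)} = - 4 \cdot 2 l = - 8 l$)
$N{\left(q,g \right)} = -16$ ($N{\left(q,g \right)} = \left(-8\right) 2 = -16$)
$\left(37 + \frac{1}{N{\left(4,-4 \right)} + 99}\right) \left(-114\right) = \left(37 + \frac{1}{-16 + 99}\right) \left(-114\right) = \left(37 + \frac{1}{83}\right) \left(-114\right) = \frac{3072}{83} \left(-114\right) = - \frac{350208}{83}$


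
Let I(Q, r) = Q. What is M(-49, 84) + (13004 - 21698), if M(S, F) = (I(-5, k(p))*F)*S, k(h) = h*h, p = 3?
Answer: 11886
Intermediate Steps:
k(h) = h**2
M(S, F) = -5*F*S (M(S, F) = (-5*F)*S = -5*F*S)
M(-49, 84) + (13004 - 21698) = -5*84*(-49) + (13004 - 21698) = 20580 - 8694 = 11886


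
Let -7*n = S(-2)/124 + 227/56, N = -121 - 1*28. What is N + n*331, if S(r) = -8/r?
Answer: -4158431/12152 ≈ -342.20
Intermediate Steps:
N = -149 (N = -121 - 28 = -149)
n = -7093/12152 (n = -(-8/(-2)/124 + 227/56)/7 = -(-8*(-1/2)*(1/124) + 227*(1/56))/7 = -(4*(1/124) + 227/56)/7 = -(1/31 + 227/56)/7 = -1/7*7093/1736 = -7093/12152 ≈ -0.58369)
N + n*331 = -149 - 7093/12152*331 = -149 - 2347783/12152 = -4158431/12152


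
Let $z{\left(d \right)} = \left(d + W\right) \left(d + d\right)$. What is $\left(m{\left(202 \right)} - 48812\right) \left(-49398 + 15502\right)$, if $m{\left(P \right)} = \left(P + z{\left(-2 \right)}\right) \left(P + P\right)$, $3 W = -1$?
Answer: $- \frac{3718391200}{3} \approx -1.2395 \cdot 10^{9}$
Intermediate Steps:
$W = - \frac{1}{3}$ ($W = \frac{1}{3} \left(-1\right) = - \frac{1}{3} \approx -0.33333$)
$z{\left(d \right)} = 2 d \left(- \frac{1}{3} + d\right)$ ($z{\left(d \right)} = \left(d - \frac{1}{3}\right) \left(d + d\right) = \left(- \frac{1}{3} + d\right) 2 d = 2 d \left(- \frac{1}{3} + d\right)$)
$m{\left(P \right)} = 2 P \left(\frac{28}{3} + P\right)$ ($m{\left(P \right)} = \left(P + \frac{2}{3} \left(-2\right) \left(-1 + 3 \left(-2\right)\right)\right) \left(P + P\right) = \left(P + \frac{2}{3} \left(-2\right) \left(-1 - 6\right)\right) 2 P = \left(P + \frac{2}{3} \left(-2\right) \left(-7\right)\right) 2 P = \left(P + \frac{28}{3}\right) 2 P = \left(\frac{28}{3} + P\right) 2 P = 2 P \left(\frac{28}{3} + P\right)$)
$\left(m{\left(202 \right)} - 48812\right) \left(-49398 + 15502\right) = \left(\frac{2}{3} \cdot 202 \left(28 + 3 \cdot 202\right) - 48812\right) \left(-49398 + 15502\right) = \left(\frac{2}{3} \cdot 202 \left(28 + 606\right) - 48812\right) \left(-33896\right) = \left(\frac{2}{3} \cdot 202 \cdot 634 - 48812\right) \left(-33896\right) = \left(\frac{256136}{3} - 48812\right) \left(-33896\right) = \frac{109700}{3} \left(-33896\right) = - \frac{3718391200}{3}$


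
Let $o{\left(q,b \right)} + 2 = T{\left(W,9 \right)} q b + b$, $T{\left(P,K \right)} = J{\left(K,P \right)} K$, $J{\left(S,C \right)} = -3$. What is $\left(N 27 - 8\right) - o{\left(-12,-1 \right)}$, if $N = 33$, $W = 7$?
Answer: $1210$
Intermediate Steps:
$T{\left(P,K \right)} = - 3 K$
$o{\left(q,b \right)} = -2 + b - 27 b q$ ($o{\left(q,b \right)} = -2 + \left(\left(-3\right) 9 q b + b\right) = -2 + \left(- 27 q b + b\right) = -2 - \left(- b + 27 b q\right) = -2 + b - 27 b q$)
$\left(N 27 - 8\right) - o{\left(-12,-1 \right)} = \left(33 \cdot 27 - 8\right) - \left(-2 - 1 - \left(-27\right) \left(-12\right)\right) = \left(891 - 8\right) - \left(-2 - 1 - 324\right) = 883 - -327 = 883 + 327 = 1210$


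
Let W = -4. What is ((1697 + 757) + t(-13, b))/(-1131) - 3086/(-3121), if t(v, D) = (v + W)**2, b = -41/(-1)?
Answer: -390049/271527 ≈ -1.4365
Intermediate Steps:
b = 41 (b = -41*(-1) = 41)
t(v, D) = (-4 + v)**2 (t(v, D) = (v - 4)**2 = (-4 + v)**2)
((1697 + 757) + t(-13, b))/(-1131) - 3086/(-3121) = ((1697 + 757) + (-4 - 13)**2)/(-1131) - 3086/(-3121) = (2454 + (-17)**2)*(-1/1131) - 3086*(-1/3121) = (2454 + 289)*(-1/1131) + 3086/3121 = 2743*(-1/1131) + 3086/3121 = -211/87 + 3086/3121 = -390049/271527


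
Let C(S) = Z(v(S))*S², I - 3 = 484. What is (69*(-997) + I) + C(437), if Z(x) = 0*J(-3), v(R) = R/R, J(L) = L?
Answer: -68306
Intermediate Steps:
I = 487 (I = 3 + 484 = 487)
v(R) = 1
Z(x) = 0 (Z(x) = 0*(-3) = 0)
C(S) = 0 (C(S) = 0*S² = 0)
(69*(-997) + I) + C(437) = (69*(-997) + 487) + 0 = (-68793 + 487) + 0 = -68306 + 0 = -68306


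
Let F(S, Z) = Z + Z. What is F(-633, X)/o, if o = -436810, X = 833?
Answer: -833/218405 ≈ -0.0038140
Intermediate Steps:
F(S, Z) = 2*Z
F(-633, X)/o = (2*833)/(-436810) = 1666*(-1/436810) = -833/218405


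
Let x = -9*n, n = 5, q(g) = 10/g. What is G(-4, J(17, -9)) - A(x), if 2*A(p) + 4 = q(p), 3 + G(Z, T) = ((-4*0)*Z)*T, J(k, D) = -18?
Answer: -8/9 ≈ -0.88889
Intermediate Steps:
G(Z, T) = -3 (G(Z, T) = -3 + ((-4*0)*Z)*T = -3 + (0*Z)*T = -3 + 0*T = -3 + 0 = -3)
x = -45 (x = -9*5 = -45)
A(p) = -2 + 5/p (A(p) = -2 + (10/p)/2 = -2 + 5/p)
G(-4, J(17, -9)) - A(x) = -3 - (-2 + 5/(-45)) = -3 - (-2 + 5*(-1/45)) = -3 - (-2 - ⅑) = -3 - 1*(-19/9) = -3 + 19/9 = -8/9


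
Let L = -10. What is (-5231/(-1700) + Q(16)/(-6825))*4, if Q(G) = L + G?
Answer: 95177/7735 ≈ 12.305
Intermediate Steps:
Q(G) = -10 + G
(-5231/(-1700) + Q(16)/(-6825))*4 = (-5231/(-1700) + (-10 + 16)/(-6825))*4 = (-5231*(-1/1700) + 6*(-1/6825))*4 = (5231/1700 - 2/2275)*4 = (95177/30940)*4 = 95177/7735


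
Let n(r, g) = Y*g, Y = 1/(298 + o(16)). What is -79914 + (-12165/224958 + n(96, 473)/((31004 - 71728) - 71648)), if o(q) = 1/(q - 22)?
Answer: -150416689740327518/1882230747163 ≈ -79914.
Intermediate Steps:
o(q) = 1/(-22 + q)
Y = 6/1787 (Y = 1/(298 + 1/(-22 + 16)) = 1/(298 + 1/(-6)) = 1/(298 - 1/6) = 1/(1787/6) = 6/1787 ≈ 0.0033576)
n(r, g) = 6*g/1787
-79914 + (-12165/224958 + n(96, 473)/((31004 - 71728) - 71648)) = -79914 + (-12165/224958 + ((6/1787)*473)/((31004 - 71728) - 71648)) = -79914 + (-12165*1/224958 + 2838/(1787*(-40724 - 71648))) = -79914 + (-4055/74986 + (2838/1787)/(-112372)) = -79914 + (-4055/74986 + (2838/1787)*(-1/112372)) = -79914 + (-4055/74986 - 1419/100404382) = -79914 - 101811543536/1882230747163 = -150416689740327518/1882230747163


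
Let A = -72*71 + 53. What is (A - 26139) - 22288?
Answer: -53486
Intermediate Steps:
A = -5059 (A = -5112 + 53 = -5059)
(A - 26139) - 22288 = (-5059 - 26139) - 22288 = -31198 - 22288 = -53486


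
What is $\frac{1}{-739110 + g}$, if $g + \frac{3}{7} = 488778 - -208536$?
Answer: $- \frac{7}{292575} \approx -2.3926 \cdot 10^{-5}$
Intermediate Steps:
$g = \frac{4881195}{7}$ ($g = - \frac{3}{7} + \left(488778 - -208536\right) = - \frac{3}{7} + \left(488778 + 208536\right) = - \frac{3}{7} + 697314 = \frac{4881195}{7} \approx 6.9731 \cdot 10^{5}$)
$\frac{1}{-739110 + g} = \frac{1}{-739110 + \frac{4881195}{7}} = \frac{1}{- \frac{292575}{7}} = - \frac{7}{292575}$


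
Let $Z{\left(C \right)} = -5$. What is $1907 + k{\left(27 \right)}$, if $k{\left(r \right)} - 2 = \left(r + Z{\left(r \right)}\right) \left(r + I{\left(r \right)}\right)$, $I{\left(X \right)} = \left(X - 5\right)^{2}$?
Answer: $13151$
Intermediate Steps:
$I{\left(X \right)} = \left(-5 + X\right)^{2}$
$k{\left(r \right)} = 2 + \left(-5 + r\right) \left(r + \left(-5 + r\right)^{2}\right)$ ($k{\left(r \right)} = 2 + \left(r - 5\right) \left(r + \left(-5 + r\right)^{2}\right) = 2 + \left(-5 + r\right) \left(r + \left(-5 + r\right)^{2}\right)$)
$1907 + k{\left(27 \right)} = 1907 + \left(-123 + 27^{3} - 14 \cdot 27^{2} + 70 \cdot 27\right) = 1907 + \left(-123 + 19683 - 10206 + 1890\right) = 1907 + 11244 = 13151$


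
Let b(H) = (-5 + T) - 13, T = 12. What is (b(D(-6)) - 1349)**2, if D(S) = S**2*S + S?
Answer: 1836025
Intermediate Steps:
D(S) = S + S**3 (D(S) = S**3 + S = S + S**3)
b(H) = -6 (b(H) = (-5 + 12) - 13 = 7 - 13 = -6)
(b(D(-6)) - 1349)**2 = (-6 - 1349)**2 = (-1355)**2 = 1836025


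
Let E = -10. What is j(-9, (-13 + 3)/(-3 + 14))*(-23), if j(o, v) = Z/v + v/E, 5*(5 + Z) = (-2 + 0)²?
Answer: -59593/550 ≈ -108.35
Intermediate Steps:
Z = -21/5 (Z = -5 + (-2 + 0)²/5 = -5 + (⅕)*(-2)² = -5 + (⅕)*4 = -5 + ⅘ = -21/5 ≈ -4.2000)
j(o, v) = -21/(5*v) - v/10 (j(o, v) = -21/(5*v) + v/(-10) = -21/(5*v) + v*(-⅒) = -21/(5*v) - v/10)
j(-9, (-13 + 3)/(-3 + 14))*(-23) = ((-42 - ((-13 + 3)/(-3 + 14))²)/(10*(((-13 + 3)/(-3 + 14)))))*(-23) = ((-42 - (-10/11)²)/(10*((-10/11))))*(-23) = ((-42 - (-10*1/11)²)/(10*((-10*1/11))))*(-23) = ((-42 - (-10/11)²)/(10*(-10/11)))*(-23) = ((⅒)*(-11/10)*(-42 - 1*100/121))*(-23) = ((⅒)*(-11/10)*(-42 - 100/121))*(-23) = ((⅒)*(-11/10)*(-5182/121))*(-23) = (2591/550)*(-23) = -59593/550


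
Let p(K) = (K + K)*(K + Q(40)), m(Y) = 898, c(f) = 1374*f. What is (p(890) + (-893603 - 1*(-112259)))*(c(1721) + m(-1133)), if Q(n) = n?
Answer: 2067624918912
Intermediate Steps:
p(K) = 2*K*(40 + K) (p(K) = (K + K)*(K + 40) = (2*K)*(40 + K) = 2*K*(40 + K))
(p(890) + (-893603 - 1*(-112259)))*(c(1721) + m(-1133)) = (2*890*(40 + 890) + (-893603 - 1*(-112259)))*(1374*1721 + 898) = (2*890*930 + (-893603 + 112259))*(2364654 + 898) = (1655400 - 781344)*2365552 = 874056*2365552 = 2067624918912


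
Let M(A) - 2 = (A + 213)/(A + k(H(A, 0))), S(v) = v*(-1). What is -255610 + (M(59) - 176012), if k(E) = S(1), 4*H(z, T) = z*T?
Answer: -12516844/29 ≈ -4.3162e+5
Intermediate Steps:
S(v) = -v
H(z, T) = T*z/4 (H(z, T) = (z*T)/4 = (T*z)/4 = T*z/4)
k(E) = -1 (k(E) = -1*1 = -1)
M(A) = 2 + (213 + A)/(-1 + A) (M(A) = 2 + (A + 213)/(A - 1) = 2 + (213 + A)/(-1 + A))
-255610 + (M(59) - 176012) = -255610 + ((211 + 3*59)/(-1 + 59) - 176012) = -255610 + ((211 + 177)/58 - 176012) = -255610 + ((1/58)*388 - 176012) = -255610 + (194/29 - 176012) = -255610 - 5104154/29 = -12516844/29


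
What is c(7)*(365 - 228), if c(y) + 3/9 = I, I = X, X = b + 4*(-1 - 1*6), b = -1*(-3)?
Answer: -10412/3 ≈ -3470.7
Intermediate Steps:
b = 3
X = -25 (X = 3 + 4*(-1 - 1*6) = 3 + 4*(-1 - 6) = 3 + 4*(-7) = 3 - 28 = -25)
I = -25
c(y) = -76/3 (c(y) = -1/3 - 25 = -76/3)
c(7)*(365 - 228) = -76*(365 - 228)/3 = -76/3*137 = -10412/3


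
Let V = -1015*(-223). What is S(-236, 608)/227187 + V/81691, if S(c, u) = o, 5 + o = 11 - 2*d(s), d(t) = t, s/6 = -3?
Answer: 17142024179/6186377739 ≈ 2.7709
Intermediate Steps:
s = -18 (s = 6*(-3) = -18)
o = 42 (o = -5 + (11 - 2*(-18)) = -5 + (11 + 36) = -5 + 47 = 42)
S(c, u) = 42
V = 226345
S(-236, 608)/227187 + V/81691 = 42/227187 + 226345/81691 = 42*(1/227187) + 226345*(1/81691) = 14/75729 + 226345/81691 = 17142024179/6186377739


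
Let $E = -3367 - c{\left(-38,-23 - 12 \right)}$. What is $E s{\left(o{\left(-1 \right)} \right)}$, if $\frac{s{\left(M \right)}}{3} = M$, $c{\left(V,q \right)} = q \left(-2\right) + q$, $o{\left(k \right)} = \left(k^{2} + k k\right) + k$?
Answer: $-10206$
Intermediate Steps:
$o{\left(k \right)} = k + 2 k^{2}$ ($o{\left(k \right)} = \left(k^{2} + k^{2}\right) + k = 2 k^{2} + k = k + 2 k^{2}$)
$c{\left(V,q \right)} = - q$ ($c{\left(V,q \right)} = - 2 q + q = - q$)
$s{\left(M \right)} = 3 M$
$E = -3402$ ($E = -3367 - - (-23 - 12) = -3367 - \left(-1\right) \left(-35\right) = -3367 - 35 = -3402$)
$E s{\left(o{\left(-1 \right)} \right)} = - 3402 \cdot 3 \left(- (1 + 2 \left(-1\right))\right) = - 3402 \cdot 3 \left(- (1 - 2)\right) = - 3402 \cdot 3 \left(\left(-1\right) \left(-1\right)\right) = - 3402 \cdot 3 \cdot 1 = \left(-3402\right) 3 = -10206$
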